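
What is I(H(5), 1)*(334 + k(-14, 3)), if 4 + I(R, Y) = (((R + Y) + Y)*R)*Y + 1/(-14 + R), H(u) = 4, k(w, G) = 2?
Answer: 33432/5 ≈ 6686.4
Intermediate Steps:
I(R, Y) = -4 + 1/(-14 + R) + R*Y*(R + 2*Y) (I(R, Y) = -4 + ((((R + Y) + Y)*R)*Y + 1/(-14 + R)) = -4 + (((R + 2*Y)*R)*Y + 1/(-14 + R)) = -4 + ((R*(R + 2*Y))*Y + 1/(-14 + R)) = -4 + (R*Y*(R + 2*Y) + 1/(-14 + R)) = -4 + (1/(-14 + R) + R*Y*(R + 2*Y)) = -4 + 1/(-14 + R) + R*Y*(R + 2*Y))
I(H(5), 1)*(334 + k(-14, 3)) = ((57 - 4*4 + 1*4**3 - 28*4*1**2 - 14*1*4**2 + 2*4**2*1**2)/(-14 + 4))*(334 + 2) = ((57 - 16 + 1*64 - 28*4*1 - 14*1*16 + 2*16*1)/(-10))*336 = -(57 - 16 + 64 - 112 - 224 + 32)/10*336 = -1/10*(-199)*336 = (199/10)*336 = 33432/5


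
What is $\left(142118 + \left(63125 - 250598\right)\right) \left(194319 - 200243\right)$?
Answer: $268683020$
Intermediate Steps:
$\left(142118 + \left(63125 - 250598\right)\right) \left(194319 - 200243\right) = \left(142118 - 187473\right) \left(-5924\right) = \left(-45355\right) \left(-5924\right) = 268683020$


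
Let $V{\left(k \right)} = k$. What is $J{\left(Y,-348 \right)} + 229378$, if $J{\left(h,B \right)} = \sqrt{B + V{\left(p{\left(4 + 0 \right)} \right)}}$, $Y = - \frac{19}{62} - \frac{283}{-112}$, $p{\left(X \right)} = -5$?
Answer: $229378 + i \sqrt{353} \approx 2.2938 \cdot 10^{5} + 18.788 i$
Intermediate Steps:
$Y = \frac{7709}{3472}$ ($Y = \left(-19\right) \frac{1}{62} - - \frac{283}{112} = - \frac{19}{62} + \frac{283}{112} = \frac{7709}{3472} \approx 2.2203$)
$J{\left(h,B \right)} = \sqrt{-5 + B}$ ($J{\left(h,B \right)} = \sqrt{B - 5} = \sqrt{-5 + B}$)
$J{\left(Y,-348 \right)} + 229378 = \sqrt{-5 - 348} + 229378 = \sqrt{-353} + 229378 = i \sqrt{353} + 229378 = 229378 + i \sqrt{353}$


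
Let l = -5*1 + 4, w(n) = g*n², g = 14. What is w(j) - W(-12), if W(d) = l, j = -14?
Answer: 2745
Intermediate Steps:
w(n) = 14*n²
l = -1 (l = -5 + 4 = -1)
W(d) = -1
w(j) - W(-12) = 14*(-14)² - 1*(-1) = 14*196 + 1 = 2744 + 1 = 2745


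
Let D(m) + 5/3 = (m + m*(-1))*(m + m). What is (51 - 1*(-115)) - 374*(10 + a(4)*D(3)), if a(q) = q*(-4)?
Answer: -40642/3 ≈ -13547.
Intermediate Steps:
a(q) = -4*q
D(m) = -5/3 (D(m) = -5/3 + (m + m*(-1))*(m + m) = -5/3 + (m - m)*(2*m) = -5/3 + 0*(2*m) = -5/3 + 0 = -5/3)
(51 - 1*(-115)) - 374*(10 + a(4)*D(3)) = (51 - 1*(-115)) - 374*(10 - 4*4*(-5/3)) = (51 + 115) - 374*(10 - 16*(-5/3)) = 166 - 374*(10 + 80/3) = 166 - 374*110/3 = 166 - 41140/3 = -40642/3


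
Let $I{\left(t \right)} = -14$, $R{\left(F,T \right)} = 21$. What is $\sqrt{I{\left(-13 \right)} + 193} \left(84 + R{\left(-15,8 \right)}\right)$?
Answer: $105 \sqrt{179} \approx 1404.8$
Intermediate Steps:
$\sqrt{I{\left(-13 \right)} + 193} \left(84 + R{\left(-15,8 \right)}\right) = \sqrt{-14 + 193} \left(84 + 21\right) = \sqrt{179} \cdot 105 = 105 \sqrt{179}$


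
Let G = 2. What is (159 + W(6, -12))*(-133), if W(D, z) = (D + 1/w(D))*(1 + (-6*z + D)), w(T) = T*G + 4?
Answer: -1357531/16 ≈ -84846.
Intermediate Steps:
w(T) = 4 + 2*T (w(T) = T*2 + 4 = 2*T + 4 = 4 + 2*T)
W(D, z) = (D + 1/(4 + 2*D))*(1 + D - 6*z) (W(D, z) = (D + 1/(4 + 2*D))*(1 + (-6*z + D)) = (D + 1/(4 + 2*D))*(1 + (D - 6*z)) = (D + 1/(4 + 2*D))*(1 + D - 6*z))
(159 + W(6, -12))*(-133) = (159 + (1 + 6 - 6*(-12) + 2*6*(2 + 6)*(1 + 6 - 6*(-12)))/(2*(2 + 6)))*(-133) = (159 + (½)*(1 + 6 + 72 + 2*6*8*(1 + 6 + 72))/8)*(-133) = (159 + (½)*(⅛)*(1 + 6 + 72 + 2*6*8*79))*(-133) = (159 + (½)*(⅛)*(1 + 6 + 72 + 7584))*(-133) = (159 + (½)*(⅛)*7663)*(-133) = (159 + 7663/16)*(-133) = (10207/16)*(-133) = -1357531/16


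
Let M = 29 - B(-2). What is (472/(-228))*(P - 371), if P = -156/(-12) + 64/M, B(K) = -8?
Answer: 518492/703 ≈ 737.54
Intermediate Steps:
M = 37 (M = 29 - 1*(-8) = 29 + 8 = 37)
P = 545/37 (P = -156/(-12) + 64/37 = -156*(-1/12) + 64*(1/37) = 13 + 64/37 = 545/37 ≈ 14.730)
(472/(-228))*(P - 371) = (472/(-228))*(545/37 - 371) = (472*(-1/228))*(-13182/37) = -118/57*(-13182/37) = 518492/703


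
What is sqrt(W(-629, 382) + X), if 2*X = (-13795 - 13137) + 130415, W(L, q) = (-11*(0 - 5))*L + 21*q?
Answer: 3*sqrt(11186)/2 ≈ 158.65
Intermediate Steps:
W(L, q) = 21*q + 55*L (W(L, q) = (-11*(-5))*L + 21*q = 55*L + 21*q = 21*q + 55*L)
X = 103483/2 (X = ((-13795 - 13137) + 130415)/2 = (-26932 + 130415)/2 = (1/2)*103483 = 103483/2 ≈ 51742.)
sqrt(W(-629, 382) + X) = sqrt((21*382 + 55*(-629)) + 103483/2) = sqrt((8022 - 34595) + 103483/2) = sqrt(-26573 + 103483/2) = sqrt(50337/2) = 3*sqrt(11186)/2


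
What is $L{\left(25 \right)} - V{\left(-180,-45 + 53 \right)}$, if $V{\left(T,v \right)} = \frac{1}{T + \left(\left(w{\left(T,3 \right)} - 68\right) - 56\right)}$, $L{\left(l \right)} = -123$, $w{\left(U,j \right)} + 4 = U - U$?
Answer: $- \frac{37883}{308} \approx -123.0$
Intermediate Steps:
$w{\left(U,j \right)} = -4$ ($w{\left(U,j \right)} = -4 + \left(U - U\right) = -4 + 0 = -4$)
$V{\left(T,v \right)} = \frac{1}{-128 + T}$ ($V{\left(T,v \right)} = \frac{1}{T - 128} = \frac{1}{-128 + T}$)
$L{\left(25 \right)} - V{\left(-180,-45 + 53 \right)} = -123 - \frac{1}{-128 - 180} = -123 - \frac{1}{-308} = -123 - - \frac{1}{308} = -123 + \frac{1}{308} = - \frac{37883}{308}$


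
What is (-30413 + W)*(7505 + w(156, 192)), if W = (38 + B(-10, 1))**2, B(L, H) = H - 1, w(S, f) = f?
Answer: -222974393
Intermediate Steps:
B(L, H) = -1 + H
W = 1444 (W = (38 + (-1 + 1))**2 = (38 + 0)**2 = 38**2 = 1444)
(-30413 + W)*(7505 + w(156, 192)) = (-30413 + 1444)*(7505 + 192) = -28969*7697 = -222974393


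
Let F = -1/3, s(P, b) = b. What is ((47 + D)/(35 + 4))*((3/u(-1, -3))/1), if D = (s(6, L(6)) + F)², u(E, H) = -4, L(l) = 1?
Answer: -427/468 ≈ -0.91239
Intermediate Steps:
F = -⅓ (F = -1*⅓ = -⅓ ≈ -0.33333)
D = 4/9 (D = (1 - ⅓)² = (⅔)² = 4/9 ≈ 0.44444)
((47 + D)/(35 + 4))*((3/u(-1, -3))/1) = ((47 + 4/9)/(35 + 4))*((3/(-4))/1) = ((427/9)/39)*((3*(-¼))*1) = ((427/9)*(1/39))*(-¾*1) = (427/351)*(-¾) = -427/468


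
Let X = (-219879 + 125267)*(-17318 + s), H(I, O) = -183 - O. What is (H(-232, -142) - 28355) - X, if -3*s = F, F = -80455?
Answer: 2696451424/3 ≈ 8.9882e+8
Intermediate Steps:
s = 80455/3 (s = -⅓*(-80455) = 80455/3 ≈ 26818.)
X = -2696536612/3 (X = (-219879 + 125267)*(-17318 + 80455/3) = -94612*28501/3 = -2696536612/3 ≈ -8.9885e+8)
(H(-232, -142) - 28355) - X = ((-183 - 1*(-142)) - 28355) - 1*(-2696536612/3) = ((-183 + 142) - 28355) + 2696536612/3 = (-41 - 28355) + 2696536612/3 = -28396 + 2696536612/3 = 2696451424/3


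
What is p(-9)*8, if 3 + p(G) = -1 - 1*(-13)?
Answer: 72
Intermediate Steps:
p(G) = 9 (p(G) = -3 + (-1 - 1*(-13)) = -3 + (-1 + 13) = -3 + 12 = 9)
p(-9)*8 = 9*8 = 72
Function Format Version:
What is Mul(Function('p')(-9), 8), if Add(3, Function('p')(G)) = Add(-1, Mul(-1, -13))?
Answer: 72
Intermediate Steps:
Function('p')(G) = 9 (Function('p')(G) = Add(-3, Add(-1, Mul(-1, -13))) = Add(-3, Add(-1, 13)) = Add(-3, 12) = 9)
Mul(Function('p')(-9), 8) = Mul(9, 8) = 72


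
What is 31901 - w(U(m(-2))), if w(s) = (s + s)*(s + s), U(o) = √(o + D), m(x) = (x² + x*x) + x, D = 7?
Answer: 31849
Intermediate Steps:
m(x) = x + 2*x² (m(x) = (x² + x²) + x = 2*x² + x = x + 2*x²)
U(o) = √(7 + o) (U(o) = √(o + 7) = √(7 + o))
w(s) = 4*s² (w(s) = (2*s)*(2*s) = 4*s²)
31901 - w(U(m(-2))) = 31901 - 4*(√(7 - 2*(1 + 2*(-2))))² = 31901 - 4*(√(7 - 2*(1 - 4)))² = 31901 - 4*(√(7 - 2*(-3)))² = 31901 - 4*(√(7 + 6))² = 31901 - 4*(√13)² = 31901 - 4*13 = 31901 - 1*52 = 31901 - 52 = 31849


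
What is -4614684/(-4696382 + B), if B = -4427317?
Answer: 1538228/3041233 ≈ 0.50579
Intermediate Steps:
-4614684/(-4696382 + B) = -4614684/(-4696382 - 4427317) = -4614684/(-9123699) = -4614684*(-1/9123699) = 1538228/3041233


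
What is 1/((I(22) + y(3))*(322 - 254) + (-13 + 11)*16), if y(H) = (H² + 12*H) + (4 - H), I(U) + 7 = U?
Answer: 1/4116 ≈ 0.00024295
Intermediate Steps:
I(U) = -7 + U
y(H) = 4 + H² + 11*H
1/((I(22) + y(3))*(322 - 254) + (-13 + 11)*16) = 1/(((-7 + 22) + (4 + 3² + 11*3))*(322 - 254) + (-13 + 11)*16) = 1/((15 + (4 + 9 + 33))*68 - 2*16) = 1/((15 + 46)*68 - 32) = 1/(61*68 - 32) = 1/(4148 - 32) = 1/4116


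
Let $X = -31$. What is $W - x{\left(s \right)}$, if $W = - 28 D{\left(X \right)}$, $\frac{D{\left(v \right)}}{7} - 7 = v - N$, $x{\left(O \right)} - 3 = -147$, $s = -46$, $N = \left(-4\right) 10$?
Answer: $-2992$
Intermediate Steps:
$N = -40$
$x{\left(O \right)} = -144$ ($x{\left(O \right)} = 3 - 147 = -144$)
$D{\left(v \right)} = 329 + 7 v$ ($D{\left(v \right)} = 49 + 7 \left(v - -40\right) = 49 + 7 \left(v + 40\right) = 49 + 7 \left(40 + v\right) = 49 + \left(280 + 7 v\right) = 329 + 7 v$)
$W = -3136$ ($W = - 28 \left(329 + 7 \left(-31\right)\right) = - 28 \left(329 - 217\right) = \left(-28\right) 112 = -3136$)
$W - x{\left(s \right)} = -3136 - -144 = -3136 + 144 = -2992$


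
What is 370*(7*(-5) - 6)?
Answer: -15170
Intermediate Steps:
370*(7*(-5) - 6) = 370*(-35 - 6) = 370*(-41) = -15170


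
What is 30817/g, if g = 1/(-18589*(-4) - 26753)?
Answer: 1466981651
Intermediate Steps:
g = 1/47603 (g = 1/(74356 - 26753) = 1/47603 ≈ 2.1007e-5)
30817/g = 30817/(1/47603) = 30817*47603 = 1466981651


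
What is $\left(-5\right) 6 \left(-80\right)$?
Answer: $2400$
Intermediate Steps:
$\left(-5\right) 6 \left(-80\right) = \left(-30\right) \left(-80\right) = 2400$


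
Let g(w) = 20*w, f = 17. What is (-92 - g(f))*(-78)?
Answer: 33696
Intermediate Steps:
(-92 - g(f))*(-78) = (-92 - 20*17)*(-78) = (-92 - 1*340)*(-78) = (-92 - 340)*(-78) = -432*(-78) = 33696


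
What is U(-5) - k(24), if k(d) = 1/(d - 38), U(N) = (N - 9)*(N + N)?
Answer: 1961/14 ≈ 140.07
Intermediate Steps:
U(N) = 2*N*(-9 + N) (U(N) = (-9 + N)*(2*N) = 2*N*(-9 + N))
k(d) = 1/(-38 + d)
U(-5) - k(24) = 2*(-5)*(-9 - 5) - 1/(-38 + 24) = 2*(-5)*(-14) - 1/(-14) = 140 - 1*(-1/14) = 140 + 1/14 = 1961/14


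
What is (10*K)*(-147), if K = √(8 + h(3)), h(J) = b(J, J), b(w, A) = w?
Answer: -1470*√11 ≈ -4875.4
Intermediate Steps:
h(J) = J
K = √11 (K = √(8 + 3) = √11 ≈ 3.3166)
(10*K)*(-147) = (10*√11)*(-147) = -1470*√11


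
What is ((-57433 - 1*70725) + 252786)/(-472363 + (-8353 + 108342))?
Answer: -62314/186187 ≈ -0.33468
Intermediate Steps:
((-57433 - 1*70725) + 252786)/(-472363 + (-8353 + 108342)) = ((-57433 - 70725) + 252786)/(-472363 + 99989) = (-128158 + 252786)/(-372374) = 124628*(-1/372374) = -62314/186187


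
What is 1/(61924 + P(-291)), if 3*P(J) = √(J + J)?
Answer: 92886/5751872761 - I*√582/11503745522 ≈ 1.6149e-5 - 2.0971e-9*I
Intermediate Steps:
P(J) = √2*√J/3 (P(J) = √(J + J)/3 = √(2*J)/3 = (√2*√J)/3 = √2*√J/3)
1/(61924 + P(-291)) = 1/(61924 + √2*√(-291)/3) = 1/(61924 + √2*(I*√291)/3) = 1/(61924 + I*√582/3)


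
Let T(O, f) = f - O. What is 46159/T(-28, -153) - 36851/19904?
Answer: -923355111/2488000 ≈ -371.12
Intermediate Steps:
46159/T(-28, -153) - 36851/19904 = 46159/(-153 - 1*(-28)) - 36851/19904 = 46159/(-153 + 28) - 36851*1/19904 = 46159/(-125) - 36851/19904 = 46159*(-1/125) - 36851/19904 = -46159/125 - 36851/19904 = -923355111/2488000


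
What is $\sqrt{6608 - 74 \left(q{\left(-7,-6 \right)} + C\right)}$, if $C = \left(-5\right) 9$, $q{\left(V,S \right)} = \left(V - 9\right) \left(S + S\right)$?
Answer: $i \sqrt{4270} \approx 65.345 i$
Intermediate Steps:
$q{\left(V,S \right)} = 2 S \left(-9 + V\right)$ ($q{\left(V,S \right)} = \left(-9 + V\right) 2 S = 2 S \left(-9 + V\right)$)
$C = -45$
$\sqrt{6608 - 74 \left(q{\left(-7,-6 \right)} + C\right)} = \sqrt{6608 - 74 \left(2 \left(-6\right) \left(-9 - 7\right) - 45\right)} = \sqrt{6608 - 74 \left(2 \left(-6\right) \left(-16\right) - 45\right)} = \sqrt{6608 - 74 \left(192 - 45\right)} = \sqrt{6608 - 10878} = \sqrt{-4270} = i \sqrt{4270}$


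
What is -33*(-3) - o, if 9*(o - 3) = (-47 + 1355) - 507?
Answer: 7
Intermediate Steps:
o = 92 (o = 3 + ((-47 + 1355) - 507)/9 = 3 + (1308 - 507)/9 = 3 + (⅑)*801 = 3 + 89 = 92)
-33*(-3) - o = -33*(-3) - 1*92 = 99 - 92 = 7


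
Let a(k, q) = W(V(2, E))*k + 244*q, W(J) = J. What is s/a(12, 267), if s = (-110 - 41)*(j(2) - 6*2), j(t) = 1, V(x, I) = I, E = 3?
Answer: 1661/65184 ≈ 0.025482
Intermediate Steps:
s = 1661 (s = (-110 - 41)*(1 - 6*2) = -151*(1 - 12) = -151*(-11) = 1661)
a(k, q) = 3*k + 244*q
s/a(12, 267) = 1661/(3*12 + 244*267) = 1661/(36 + 65148) = 1661/65184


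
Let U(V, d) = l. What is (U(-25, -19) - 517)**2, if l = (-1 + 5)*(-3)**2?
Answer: 231361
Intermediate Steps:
l = 36 (l = 4*9 = 36)
U(V, d) = 36
(U(-25, -19) - 517)**2 = (36 - 517)**2 = (-481)**2 = 231361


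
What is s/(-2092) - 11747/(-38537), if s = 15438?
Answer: -285179741/40309702 ≈ -7.0747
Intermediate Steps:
s/(-2092) - 11747/(-38537) = 15438/(-2092) - 11747/(-38537) = 15438*(-1/2092) - 11747*(-1/38537) = -7719/1046 + 11747/38537 = -285179741/40309702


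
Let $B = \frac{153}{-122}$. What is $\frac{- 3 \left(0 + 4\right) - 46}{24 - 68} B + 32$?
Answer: $\frac{81451}{2684} \approx 30.347$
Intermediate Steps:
$B = - \frac{153}{122}$ ($B = 153 \left(- \frac{1}{122}\right) = - \frac{153}{122} \approx -1.2541$)
$\frac{- 3 \left(0 + 4\right) - 46}{24 - 68} B + 32 = \frac{- 3 \left(0 + 4\right) - 46}{24 - 68} \left(- \frac{153}{122}\right) + 32 = \frac{\left(-3\right) 4 - 46}{-44} \left(- \frac{153}{122}\right) + 32 = \left(-12 - 46\right) \left(- \frac{1}{44}\right) \left(- \frac{153}{122}\right) + 32 = \left(-58\right) \left(- \frac{1}{44}\right) \left(- \frac{153}{122}\right) + 32 = \frac{29}{22} \left(- \frac{153}{122}\right) + 32 = - \frac{4437}{2684} + 32 = \frac{81451}{2684}$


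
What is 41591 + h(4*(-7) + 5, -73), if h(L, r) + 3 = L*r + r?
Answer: 43194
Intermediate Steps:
h(L, r) = -3 + r + L*r (h(L, r) = -3 + (L*r + r) = -3 + (r + L*r) = -3 + r + L*r)
41591 + h(4*(-7) + 5, -73) = 41591 + (-3 - 73 + (4*(-7) + 5)*(-73)) = 41591 + (-3 - 73 + (-28 + 5)*(-73)) = 41591 + (-3 - 73 - 23*(-73)) = 41591 + (-3 - 73 + 1679) = 41591 + 1603 = 43194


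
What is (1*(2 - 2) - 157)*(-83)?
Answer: 13031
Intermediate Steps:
(1*(2 - 2) - 157)*(-83) = (1*0 - 157)*(-83) = (0 - 157)*(-83) = -157*(-83) = 13031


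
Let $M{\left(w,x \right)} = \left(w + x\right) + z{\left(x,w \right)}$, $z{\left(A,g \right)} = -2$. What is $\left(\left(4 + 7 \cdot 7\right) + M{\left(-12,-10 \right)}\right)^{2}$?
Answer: $841$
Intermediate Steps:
$M{\left(w,x \right)} = -2 + w + x$ ($M{\left(w,x \right)} = \left(w + x\right) - 2 = -2 + w + x$)
$\left(\left(4 + 7 \cdot 7\right) + M{\left(-12,-10 \right)}\right)^{2} = \left(\left(4 + 7 \cdot 7\right) - 24\right)^{2} = \left(\left(4 + 49\right) - 24\right)^{2} = \left(53 - 24\right)^{2} = 29^{2} = 841$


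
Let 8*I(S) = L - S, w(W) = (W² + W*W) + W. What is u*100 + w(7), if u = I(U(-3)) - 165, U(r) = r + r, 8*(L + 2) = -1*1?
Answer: -261545/16 ≈ -16347.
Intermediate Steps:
L = -17/8 (L = -2 + (-1*1)/8 = -2 + (⅛)*(-1) = -2 - ⅛ = -17/8 ≈ -2.1250)
U(r) = 2*r
w(W) = W + 2*W² (w(W) = (W² + W²) + W = 2*W² + W = W + 2*W²)
I(S) = -17/64 - S/8 (I(S) = (-17/8 - S)/8 = -17/64 - S/8)
u = -10529/64 (u = (-17/64 - (-3)/4) - 165 = (-17/64 - ⅛*(-6)) - 165 = (-17/64 + ¾) - 165 = 31/64 - 165 = -10529/64 ≈ -164.52)
u*100 + w(7) = -10529/64*100 + 7*(1 + 2*7) = -263225/16 + 7*(1 + 14) = -263225/16 + 7*15 = -263225/16 + 105 = -261545/16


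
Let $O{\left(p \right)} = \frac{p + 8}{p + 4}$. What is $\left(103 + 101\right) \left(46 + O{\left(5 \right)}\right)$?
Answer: $\frac{29036}{3} \approx 9678.7$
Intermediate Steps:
$O{\left(p \right)} = \frac{8 + p}{4 + p}$
$\left(103 + 101\right) \left(46 + O{\left(5 \right)}\right) = \left(103 + 101\right) \left(46 + \frac{8 + 5}{4 + 5}\right) = 204 \left(46 + \frac{1}{9} \cdot 13\right) = 204 \left(46 + \frac{13}{9}\right) = 204 \cdot \frac{427}{9} = \frac{29036}{3}$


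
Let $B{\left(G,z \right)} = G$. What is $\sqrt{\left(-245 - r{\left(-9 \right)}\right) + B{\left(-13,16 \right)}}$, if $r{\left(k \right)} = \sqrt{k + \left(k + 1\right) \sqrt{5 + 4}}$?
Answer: $\sqrt{-258 - i \sqrt{33}} \approx 0.1788 - 16.063 i$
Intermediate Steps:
$r{\left(k \right)} = \sqrt{3 + 4 k}$ ($r{\left(k \right)} = \sqrt{k + \left(1 + k\right) \sqrt{9}} = \sqrt{k + \left(1 + k\right) 3} = \sqrt{k + \left(3 + 3 k\right)} = \sqrt{3 + 4 k}$)
$\sqrt{\left(-245 - r{\left(-9 \right)}\right) + B{\left(-13,16 \right)}} = \sqrt{\left(-245 - \sqrt{3 + 4 \left(-9\right)}\right) - 13} = \sqrt{\left(-245 - \sqrt{3 - 36}\right) - 13} = \sqrt{\left(-245 - \sqrt{-33}\right) - 13} = \sqrt{\left(-245 - i \sqrt{33}\right) - 13} = \sqrt{-258 - i \sqrt{33}}$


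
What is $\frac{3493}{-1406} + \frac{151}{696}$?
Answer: $- \frac{1109411}{489288} \approx -2.2674$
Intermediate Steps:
$\frac{3493}{-1406} + \frac{151}{696} = 3493 \left(- \frac{1}{1406}\right) + 151 \cdot \frac{1}{696} = - \frac{3493}{1406} + \frac{151}{696} = - \frac{1109411}{489288}$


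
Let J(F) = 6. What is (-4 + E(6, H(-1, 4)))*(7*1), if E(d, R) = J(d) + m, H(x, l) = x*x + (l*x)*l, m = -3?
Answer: -7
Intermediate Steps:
H(x, l) = x² + x*l²
E(d, R) = 3 (E(d, R) = 6 - 3 = 3)
(-4 + E(6, H(-1, 4)))*(7*1) = (-4 + 3)*(7*1) = -1*7 = -7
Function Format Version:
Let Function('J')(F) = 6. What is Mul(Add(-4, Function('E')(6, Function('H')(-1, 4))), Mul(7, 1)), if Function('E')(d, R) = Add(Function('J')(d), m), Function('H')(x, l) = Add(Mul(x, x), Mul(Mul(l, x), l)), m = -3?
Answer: -7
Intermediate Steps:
Function('H')(x, l) = Add(Pow(x, 2), Mul(x, Pow(l, 2)))
Function('E')(d, R) = 3 (Function('E')(d, R) = Add(6, -3) = 3)
Mul(Add(-4, Function('E')(6, Function('H')(-1, 4))), Mul(7, 1)) = Mul(Add(-4, 3), Mul(7, 1)) = Mul(-1, 7) = -7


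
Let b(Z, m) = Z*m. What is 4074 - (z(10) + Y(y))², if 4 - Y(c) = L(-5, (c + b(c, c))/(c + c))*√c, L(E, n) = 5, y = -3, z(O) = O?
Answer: 3953 + 140*I*√3 ≈ 3953.0 + 242.49*I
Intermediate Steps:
Y(c) = 4 - 5*√c
4074 - (z(10) + Y(y))² = 4074 - (10 + (4 - 5*I*√3))² = 4074 - (14 - 5*I*√3)²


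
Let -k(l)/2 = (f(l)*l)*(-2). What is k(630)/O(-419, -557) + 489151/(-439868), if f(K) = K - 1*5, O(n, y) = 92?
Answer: 13322059579/778228 ≈ 17118.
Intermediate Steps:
f(K) = -5 + K (f(K) = K - 5 = -5 + K)
k(l) = 4*l*(-5 + l) (k(l) = -2*(-5 + l)*l*(-2) = -2*l*(-5 + l)*(-2) = -(-4)*l*(-5 + l) = 4*l*(-5 + l))
k(630)/O(-419, -557) + 489151/(-439868) = (4*630*(-5 + 630))/92 + 489151/(-439868) = (4*630*625)*(1/92) + 489151*(-1/439868) = 1575000*(1/92) - 37627/33836 = 393750/23 - 37627/33836 = 13322059579/778228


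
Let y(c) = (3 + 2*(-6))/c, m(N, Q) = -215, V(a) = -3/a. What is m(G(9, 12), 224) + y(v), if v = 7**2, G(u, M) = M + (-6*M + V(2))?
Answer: -10544/49 ≈ -215.18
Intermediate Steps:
G(u, M) = -3/2 - 5*M (G(u, M) = M + (-6*M - 3/2) = M + (-3/2 - 6*M) = -3/2 - 5*M)
v = 49
y(c) = -9/c (y(c) = (3 - 12)/c = -9/c)
m(G(9, 12), 224) + y(v) = -215 - 9/49 = -10544/49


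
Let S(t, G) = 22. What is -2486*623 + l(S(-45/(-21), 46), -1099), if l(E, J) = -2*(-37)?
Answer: -1548704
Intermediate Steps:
l(E, J) = 74
-2486*623 + l(S(-45/(-21), 46), -1099) = -2486*623 + 74 = -1548778 + 74 = -1548704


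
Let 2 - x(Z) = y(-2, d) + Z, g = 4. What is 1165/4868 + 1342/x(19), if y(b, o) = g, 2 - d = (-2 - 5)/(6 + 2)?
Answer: -6508391/102228 ≈ -63.665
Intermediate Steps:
d = 23/8 (d = 2 - (-2 - 5)/(6 + 2) = 2 - (-7)/8 = 2 - 1*(-7/8) = 2 + 7/8 = 23/8 ≈ 2.8750)
y(b, o) = 4
x(Z) = -2 - Z (x(Z) = 2 - (4 + Z) = 2 + (-4 - Z) = -2 - Z)
1165/4868 + 1342/x(19) = 1165/4868 + 1342/(-2 - 1*19) = 1165*(1/4868) + 1342/(-2 - 19) = 1165/4868 + 1342/(-21) = 1165/4868 + 1342*(-1/21) = 1165/4868 - 1342/21 = -6508391/102228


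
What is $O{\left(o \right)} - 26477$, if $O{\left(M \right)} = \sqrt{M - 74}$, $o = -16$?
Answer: $-26477 + 3 i \sqrt{10} \approx -26477.0 + 9.4868 i$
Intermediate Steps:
$O{\left(M \right)} = \sqrt{-74 + M}$
$O{\left(o \right)} - 26477 = \sqrt{-74 - 16} - 26477 = \sqrt{-90} - 26477 = 3 i \sqrt{10} - 26477 = -26477 + 3 i \sqrt{10}$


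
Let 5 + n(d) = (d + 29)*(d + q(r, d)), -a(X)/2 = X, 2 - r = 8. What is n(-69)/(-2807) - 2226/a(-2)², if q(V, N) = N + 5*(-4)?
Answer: -3174711/22456 ≈ -141.37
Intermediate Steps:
r = -6 (r = 2 - 1*8 = 2 - 8 = -6)
a(X) = -2*X
q(V, N) = -20 + N (q(V, N) = N - 20 = -20 + N)
n(d) = -5 + (-20 + 2*d)*(29 + d) (n(d) = -5 + (d + 29)*(d + (-20 + d)) = -5 + (29 + d)*(-20 + 2*d) = -5 + (-20 + 2*d)*(29 + d))
n(-69)/(-2807) - 2226/a(-2)² = (-585 + 2*(-69)² + 38*(-69))/(-2807) - 2226/((-2*(-2))²) = (-585 + 2*4761 - 2622)*(-1/2807) - 2226/(4²) = (-585 + 9522 - 2622)*(-1/2807) - 2226/16 = 6315*(-1/2807) - 2226*1/16 = -6315/2807 - 1113/8 = -3174711/22456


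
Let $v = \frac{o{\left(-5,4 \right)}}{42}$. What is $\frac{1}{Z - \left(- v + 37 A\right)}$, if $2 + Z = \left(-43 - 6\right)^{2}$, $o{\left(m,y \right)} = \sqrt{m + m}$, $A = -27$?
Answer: $\frac{2997036}{10183928333} - \frac{21 i \sqrt{10}}{10183928333} \approx 0.00029429 - 6.5208 \cdot 10^{-9} i$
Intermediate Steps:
$o{\left(m,y \right)} = \sqrt{2} \sqrt{m}$ ($o{\left(m,y \right)} = \sqrt{2 m} = \sqrt{2} \sqrt{m}$)
$v = \frac{i \sqrt{10}}{42}$ ($v = \frac{\sqrt{2} \sqrt{-5}}{42} = \sqrt{2} i \sqrt{5} \cdot \frac{1}{42} = i \sqrt{10} \cdot \frac{1}{42} = \frac{i \sqrt{10}}{42} \approx 0.075292 i$)
$Z = 2399$ ($Z = -2 + \left(-43 - 6\right)^{2} = -2 + \left(-49\right)^{2} = -2 + 2401 = 2399$)
$\frac{1}{Z - \left(- v + 37 A\right)} = \frac{1}{2399 + \left(\frac{i \sqrt{10}}{42} - -999\right)} = \frac{1}{2399 + \left(\frac{i \sqrt{10}}{42} + 999\right)} = \frac{1}{2399 + \left(999 + \frac{i \sqrt{10}}{42}\right)} = \frac{1}{3398 + \frac{i \sqrt{10}}{42}}$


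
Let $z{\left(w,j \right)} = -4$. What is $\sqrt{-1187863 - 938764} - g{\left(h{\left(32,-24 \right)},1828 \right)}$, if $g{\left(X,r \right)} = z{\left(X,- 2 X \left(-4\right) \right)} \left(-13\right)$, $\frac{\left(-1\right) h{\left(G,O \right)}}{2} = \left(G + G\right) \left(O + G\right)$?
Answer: $-52 + i \sqrt{2126627} \approx -52.0 + 1458.3 i$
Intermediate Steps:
$h{\left(G,O \right)} = - 4 G \left(G + O\right)$ ($h{\left(G,O \right)} = - 2 \left(G + G\right) \left(O + G\right) = - 2 \cdot 2 G \left(G + O\right) = - 4 G \left(G + O\right)$)
$g{\left(X,r \right)} = 52$ ($g{\left(X,r \right)} = \left(-4\right) \left(-13\right) = 52$)
$\sqrt{-1187863 - 938764} - g{\left(h{\left(32,-24 \right)},1828 \right)} = \sqrt{-1187863 - 938764} - 52 = \sqrt{-2126627} - 52 = i \sqrt{2126627} - 52 = -52 + i \sqrt{2126627}$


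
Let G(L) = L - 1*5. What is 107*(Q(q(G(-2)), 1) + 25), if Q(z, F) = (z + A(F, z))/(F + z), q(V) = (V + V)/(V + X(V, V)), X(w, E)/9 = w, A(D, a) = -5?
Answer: 2247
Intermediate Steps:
G(L) = -5 + L (G(L) = L - 5 = -5 + L)
X(w, E) = 9*w
q(V) = ⅕ (q(V) = (V + V)/(V + 9*V) = (2*V)/((10*V)) = (2*V)*(1/(10*V)) = ⅕)
Q(z, F) = (-5 + z)/(F + z) (Q(z, F) = (z - 5)/(F + z) = (-5 + z)/(F + z))
107*(Q(q(G(-2)), 1) + 25) = 107*((-5 + ⅕)/(1 + ⅕) + 25) = 107*(-24/5/(6/5) + 25) = 107*((⅚)*(-24/5) + 25) = 107*(-4 + 25) = 107*21 = 2247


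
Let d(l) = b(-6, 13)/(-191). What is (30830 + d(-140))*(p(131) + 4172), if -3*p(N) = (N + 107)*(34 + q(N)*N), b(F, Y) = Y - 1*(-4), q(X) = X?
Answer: -24024508857622/573 ≈ -4.1928e+10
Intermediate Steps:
b(F, Y) = 4 + Y (b(F, Y) = Y + 4 = 4 + Y)
d(l) = -17/191 (d(l) = (4 + 13)/(-191) = 17*(-1/191) = -17/191)
p(N) = -(34 + N²)*(107 + N)/3 (p(N) = -(N + 107)*(34 + N*N)/3 = -(107 + N)*(34 + N²)/3 = -(34 + N²)*(107 + N)/3)
(30830 + d(-140))*(p(131) + 4172) = (30830 - 17/191)*((-3638/3 - 107/3*131² - 34/3*131 - ⅓*131³) + 4172) = 5888513*((-3638/3 - 107/3*17161 - 4454/3 - ⅓*2248091) + 4172)/191 = 5888513*((-3638/3 - 1836227/3 - 4454/3 - 2248091/3) + 4172)/191 = 5888513*(-4092410/3 + 4172)/191 = (5888513/191)*(-4079894/3) = -24024508857622/573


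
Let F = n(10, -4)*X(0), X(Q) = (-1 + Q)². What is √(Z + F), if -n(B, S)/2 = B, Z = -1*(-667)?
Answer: √647 ≈ 25.436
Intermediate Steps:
Z = 667
n(B, S) = -2*B
F = -20 (F = (-2*10)*(-1 + 0)² = -20*(-1)² = -20*1 = -20)
√(Z + F) = √(667 - 20) = √647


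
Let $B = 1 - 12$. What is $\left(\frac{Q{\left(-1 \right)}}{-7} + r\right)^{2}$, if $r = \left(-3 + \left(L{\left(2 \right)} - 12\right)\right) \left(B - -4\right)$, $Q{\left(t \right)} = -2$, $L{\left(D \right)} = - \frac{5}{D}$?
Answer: $\frac{2954961}{196} \approx 15076.0$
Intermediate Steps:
$B = -11$
$r = \frac{245}{2}$ ($r = \left(-3 - \left(12 + \frac{5}{2}\right)\right) \left(-11 - -4\right) = \left(-3 - \frac{29}{2}\right) \left(-11 + 4\right) = \left(-3 - \frac{29}{2}\right) \left(-7\right) = \left(- \frac{35}{2}\right) \left(-7\right) = \frac{245}{2} \approx 122.5$)
$\left(\frac{Q{\left(-1 \right)}}{-7} + r\right)^{2} = \left(- \frac{2}{-7} + \frac{245}{2}\right)^{2} = \left(\left(-2\right) \left(- \frac{1}{7}\right) + \frac{245}{2}\right)^{2} = \left(\frac{2}{7} + \frac{245}{2}\right)^{2} = \left(\frac{1719}{14}\right)^{2} = \frac{2954961}{196}$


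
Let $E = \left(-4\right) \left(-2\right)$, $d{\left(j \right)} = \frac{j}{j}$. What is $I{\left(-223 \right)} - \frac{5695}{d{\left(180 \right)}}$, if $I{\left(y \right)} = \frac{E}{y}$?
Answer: $- \frac{1269993}{223} \approx -5695.0$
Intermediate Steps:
$d{\left(j \right)} = 1$
$E = 8$
$I{\left(y \right)} = \frac{8}{y}$
$I{\left(-223 \right)} - \frac{5695}{d{\left(180 \right)}} = \frac{8}{-223} - \frac{5695}{1} = 8 \left(- \frac{1}{223}\right) - 5695 \cdot 1 = - \frac{8}{223} - 5695 = - \frac{1269993}{223}$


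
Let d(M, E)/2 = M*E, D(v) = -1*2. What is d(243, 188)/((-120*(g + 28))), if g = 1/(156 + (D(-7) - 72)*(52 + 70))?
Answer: -11258568/414025 ≈ -27.193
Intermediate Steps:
D(v) = -2
g = -1/8872 (g = 1/(156 + (-2 - 72)*(52 + 70)) = 1/(156 - 74*122) = 1/(156 - 9028) = 1/(-8872) = -1/8872 ≈ -0.00011271)
d(M, E) = 2*E*M (d(M, E) = 2*(M*E) = 2*(E*M) = 2*E*M)
d(243, 188)/((-120*(g + 28))) = (2*188*243)/((-120*(-1/8872 + 28))) = 91368/((-120*248415/8872)) = 91368/(-3726225/1109) = 91368*(-1109/3726225) = -11258568/414025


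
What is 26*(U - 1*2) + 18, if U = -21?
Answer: -580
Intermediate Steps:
26*(U - 1*2) + 18 = 26*(-21 - 1*2) + 18 = 26*(-21 - 2) + 18 = 26*(-23) + 18 = -598 + 18 = -580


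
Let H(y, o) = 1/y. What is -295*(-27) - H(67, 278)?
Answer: 533654/67 ≈ 7965.0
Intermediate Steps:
-295*(-27) - H(67, 278) = -295*(-27) - 1/67 = 7965 - 1*1/67 = 7965 - 1/67 = 533654/67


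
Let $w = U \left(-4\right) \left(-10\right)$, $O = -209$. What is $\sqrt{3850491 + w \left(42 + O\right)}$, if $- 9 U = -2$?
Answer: $\frac{\sqrt{34641059}}{3} \approx 1961.9$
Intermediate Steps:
$U = \frac{2}{9}$ ($U = \left(- \frac{1}{9}\right) \left(-2\right) = \frac{2}{9} \approx 0.22222$)
$w = \frac{80}{9}$ ($w = \frac{2}{9} \left(-4\right) \left(-10\right) = \left(- \frac{8}{9}\right) \left(-10\right) = \frac{80}{9} \approx 8.8889$)
$\sqrt{3850491 + w \left(42 + O\right)} = \sqrt{3850491 + \frac{80 \left(42 - 209\right)}{9}} = \sqrt{3850491 + \frac{80}{9} \left(-167\right)} = \sqrt{3850491 - \frac{13360}{9}} = \sqrt{\frac{34641059}{9}} = \frac{\sqrt{34641059}}{3}$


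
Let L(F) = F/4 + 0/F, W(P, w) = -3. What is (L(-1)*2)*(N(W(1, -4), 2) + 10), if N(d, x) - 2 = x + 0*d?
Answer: -7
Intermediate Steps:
N(d, x) = 2 + x (N(d, x) = 2 + (x + 0*d) = 2 + (x + 0) = 2 + x)
L(F) = F/4 (L(F) = F*(1/4) + 0 = F/4 + 0 = F/4)
(L(-1)*2)*(N(W(1, -4), 2) + 10) = (((1/4)*(-1))*2)*((2 + 2) + 10) = (-1/4*2)*(4 + 10) = -1/2*14 = -7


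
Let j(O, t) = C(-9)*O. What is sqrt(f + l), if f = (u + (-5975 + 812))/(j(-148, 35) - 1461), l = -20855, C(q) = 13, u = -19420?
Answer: 2*I*sqrt(59719517230)/3385 ≈ 144.39*I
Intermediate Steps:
j(O, t) = 13*O
f = 24583/3385 (f = (-19420 + (-5975 + 812))/(13*(-148) - 1461) = (-19420 - 5163)/(-1924 - 1461) = -24583/(-3385) = -24583*(-1/3385) = 24583/3385 ≈ 7.2623)
sqrt(f + l) = sqrt(24583/3385 - 20855) = sqrt(-70569592/3385) = 2*I*sqrt(59719517230)/3385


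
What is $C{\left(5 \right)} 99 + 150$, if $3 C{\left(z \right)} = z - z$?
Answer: $150$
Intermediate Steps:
$C{\left(z \right)} = 0$ ($C{\left(z \right)} = \frac{z - z}{3} = \frac{1}{3} \cdot 0 = 0$)
$C{\left(5 \right)} 99 + 150 = 0 \cdot 99 + 150 = 0 + 150 = 150$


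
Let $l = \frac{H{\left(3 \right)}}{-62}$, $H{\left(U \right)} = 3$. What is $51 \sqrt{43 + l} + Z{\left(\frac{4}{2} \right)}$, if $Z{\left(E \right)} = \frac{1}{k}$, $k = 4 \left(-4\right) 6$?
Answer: $- \frac{1}{96} + \frac{51 \sqrt{165106}}{62} \approx 334.23$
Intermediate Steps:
$l = - \frac{3}{62}$ ($l = \frac{3}{-62} = 3 \left(- \frac{1}{62}\right) = - \frac{3}{62} \approx -0.048387$)
$k = -96$ ($k = \left(-16\right) 6 = -96$)
$Z{\left(E \right)} = - \frac{1}{96}$ ($Z{\left(E \right)} = \frac{1}{-96} = - \frac{1}{96}$)
$51 \sqrt{43 + l} + Z{\left(\frac{4}{2} \right)} = 51 \sqrt{43 - \frac{3}{62}} - \frac{1}{96} = 51 \sqrt{\frac{2663}{62}} - \frac{1}{96} = 51 \frac{\sqrt{165106}}{62} - \frac{1}{96} = \frac{51 \sqrt{165106}}{62} - \frac{1}{96} = - \frac{1}{96} + \frac{51 \sqrt{165106}}{62}$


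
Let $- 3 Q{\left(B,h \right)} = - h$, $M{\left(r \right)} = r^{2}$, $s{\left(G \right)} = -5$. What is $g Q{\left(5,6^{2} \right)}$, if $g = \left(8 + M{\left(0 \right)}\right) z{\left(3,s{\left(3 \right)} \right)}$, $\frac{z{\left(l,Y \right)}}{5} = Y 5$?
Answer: $-12000$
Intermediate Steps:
$Q{\left(B,h \right)} = \frac{h}{3}$ ($Q{\left(B,h \right)} = - \frac{\left(-1\right) h}{3} = \frac{h}{3}$)
$z{\left(l,Y \right)} = 25 Y$ ($z{\left(l,Y \right)} = 5 Y 5 = 5 \cdot 5 Y = 25 Y$)
$g = -1000$ ($g = \left(8 + 0^{2}\right) 25 \left(-5\right) = \left(8 + 0\right) \left(-125\right) = 8 \left(-125\right) = -1000$)
$g Q{\left(5,6^{2} \right)} = - 1000 \frac{6^{2}}{3} = - 1000 \cdot \frac{1}{3} \cdot 36 = \left(-1000\right) 12 = -12000$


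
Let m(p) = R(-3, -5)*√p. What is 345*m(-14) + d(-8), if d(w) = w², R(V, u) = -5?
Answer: 64 - 1725*I*√14 ≈ 64.0 - 6454.4*I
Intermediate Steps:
m(p) = -5*√p
345*m(-14) + d(-8) = 345*(-5*I*√14) + (-8)² = 345*(-5*I*√14) + 64 = -1725*I*√14 + 64 = 64 - 1725*I*√14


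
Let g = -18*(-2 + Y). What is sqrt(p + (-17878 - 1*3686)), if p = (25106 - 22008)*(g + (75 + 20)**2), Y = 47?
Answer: sqrt(25428506) ≈ 5042.7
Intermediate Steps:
g = -810 (g = -18*(-2 + 47) = -18*45 = -810)
p = 25450070 (p = (25106 - 22008)*(-810 + (75 + 20)**2) = 3098*(-810 + 95**2) = 3098*(-810 + 9025) = 3098*8215 = 25450070)
sqrt(p + (-17878 - 1*3686)) = sqrt(25450070 + (-17878 - 1*3686)) = sqrt(25450070 + (-17878 - 3686)) = sqrt(25450070 - 21564) = sqrt(25428506)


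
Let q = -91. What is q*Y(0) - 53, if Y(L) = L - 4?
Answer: 311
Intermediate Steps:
Y(L) = -4 + L
q*Y(0) - 53 = -91*(-4 + 0) - 53 = -91*(-4) - 53 = 364 - 53 = 311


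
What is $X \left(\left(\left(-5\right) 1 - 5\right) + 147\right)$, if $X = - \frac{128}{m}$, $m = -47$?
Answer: $\frac{17536}{47} \approx 373.11$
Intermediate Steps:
$X = \frac{128}{47}$ ($X = - \frac{128}{-47} = \left(-128\right) \left(- \frac{1}{47}\right) = \frac{128}{47} \approx 2.7234$)
$X \left(\left(\left(-5\right) 1 - 5\right) + 147\right) = \frac{128 \left(\left(\left(-5\right) 1 - 5\right) + 147\right)}{47} = \frac{128 \left(\left(-5 - 5\right) + 147\right)}{47} = \frac{128 \left(-10 + 147\right)}{47} = \frac{128}{47} \cdot 137 = \frac{17536}{47}$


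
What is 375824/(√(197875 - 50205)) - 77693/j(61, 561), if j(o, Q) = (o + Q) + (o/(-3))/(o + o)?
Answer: -66594/533 + 187912*√147670/73835 ≈ 853.06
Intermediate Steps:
j(o, Q) = -⅙ + Q + o (j(o, Q) = (Q + o) + (o*(-⅓))/((2*o)) = (Q + o) + (-o/3)*(1/(2*o)) = (Q + o) - ⅙ = -⅙ + Q + o)
375824/(√(197875 - 50205)) - 77693/j(61, 561) = 375824/(√(197875 - 50205)) - 77693/(-⅙ + 561 + 61) = 375824/(√147670) - 77693/3731/6 = 375824*(√147670/147670) - 77693*6/3731 = 187912*√147670/73835 - 66594/533 = -66594/533 + 187912*√147670/73835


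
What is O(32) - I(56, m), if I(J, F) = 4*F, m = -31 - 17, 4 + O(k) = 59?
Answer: 247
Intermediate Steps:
O(k) = 55 (O(k) = -4 + 59 = 55)
m = -48
O(32) - I(56, m) = 55 - 4*(-48) = 55 - 1*(-192) = 55 + 192 = 247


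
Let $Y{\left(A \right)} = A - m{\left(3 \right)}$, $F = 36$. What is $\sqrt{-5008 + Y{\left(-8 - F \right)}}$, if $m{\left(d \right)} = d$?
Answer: $i \sqrt{5055} \approx 71.099 i$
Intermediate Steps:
$Y{\left(A \right)} = -3 + A$ ($Y{\left(A \right)} = A - 3 = -3 + A$)
$\sqrt{-5008 + Y{\left(-8 - F \right)}} = \sqrt{-5008 - 47} = \sqrt{-5055} = i \sqrt{5055}$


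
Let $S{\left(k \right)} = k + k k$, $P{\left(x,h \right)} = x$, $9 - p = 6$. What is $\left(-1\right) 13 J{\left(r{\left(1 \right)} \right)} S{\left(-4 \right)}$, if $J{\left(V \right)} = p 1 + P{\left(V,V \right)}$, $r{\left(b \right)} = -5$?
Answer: $312$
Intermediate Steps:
$p = 3$ ($p = 9 - 6 = 3$)
$J{\left(V \right)} = 3 + V$ ($J{\left(V \right)} = 3 \cdot 1 + V = 3 + V$)
$S{\left(k \right)} = k + k^{2}$
$\left(-1\right) 13 J{\left(r{\left(1 \right)} \right)} S{\left(-4 \right)} = \left(-1\right) 13 \left(3 - 5\right) \left(- 4 \left(1 - 4\right)\right) = \left(-13\right) \left(-2\right) \left(\left(-4\right) \left(-3\right)\right) = 26 \cdot 12 = 312$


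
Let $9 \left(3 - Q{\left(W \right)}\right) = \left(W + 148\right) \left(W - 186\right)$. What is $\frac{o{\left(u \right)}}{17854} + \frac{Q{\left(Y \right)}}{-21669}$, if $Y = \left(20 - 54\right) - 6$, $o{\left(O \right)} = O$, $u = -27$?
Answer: $- \frac{16352891}{128959442} \approx -0.12681$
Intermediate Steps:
$Y = -40$ ($Y = -34 - 6 = -40$)
$Q{\left(W \right)} = 3 - \frac{\left(-186 + W\right) \left(148 + W\right)}{9}$ ($Q{\left(W \right)} = 3 - \frac{\left(W + 148\right) \left(W - 186\right)}{9} = 3 - \frac{\left(148 + W\right) \left(-186 + W\right)}{9} = 3 - \frac{\left(-186 + W\right) \left(148 + W\right)}{9}$)
$\frac{o{\left(u \right)}}{17854} + \frac{Q{\left(Y \right)}}{-21669} = - \frac{27}{17854} + \frac{\frac{9185}{3} - \frac{\left(-40\right)^{2}}{9} + \frac{38}{9} \left(-40\right)}{-21669} = \left(-27\right) \frac{1}{17854} + \left(\frac{9185}{3} - \frac{1600}{9} - \frac{1520}{9}\right) \left(- \frac{1}{21669}\right) = - \frac{27}{17854} + \left(\frac{9185}{3} - \frac{1600}{9} - \frac{1520}{9}\right) \left(- \frac{1}{21669}\right) = - \frac{27}{17854} + 2715 \left(- \frac{1}{21669}\right) = - \frac{27}{17854} - \frac{905}{7223} = - \frac{16352891}{128959442}$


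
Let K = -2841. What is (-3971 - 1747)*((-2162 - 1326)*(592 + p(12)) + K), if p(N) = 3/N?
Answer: 11828306262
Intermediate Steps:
(-3971 - 1747)*((-2162 - 1326)*(592 + p(12)) + K) = (-3971 - 1747)*((-2162 - 1326)*(592 + 3/12) - 2841) = -5718*(-3488*(592 + 3*(1/12)) - 2841) = -5718*(-3488*(592 + ¼) - 2841) = -5718*(-3488*2369/4 - 2841) = -5718*(-2065768 - 2841) = -5718*(-2068609) = 11828306262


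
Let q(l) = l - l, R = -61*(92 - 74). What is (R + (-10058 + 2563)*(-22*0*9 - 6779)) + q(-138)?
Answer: 50807507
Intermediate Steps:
R = -1098 (R = -61*18 = -1098)
q(l) = 0
(R + (-10058 + 2563)*(-22*0*9 - 6779)) + q(-138) = (-1098 + (-10058 + 2563)*(-22*0*9 - 6779)) + 0 = (-1098 - 7495*(0*9 - 6779)) + 0 = (-1098 - 7495*(0 - 6779)) + 0 = (-1098 - 7495*(-6779)) + 0 = (-1098 + 50808605) + 0 = 50807507 + 0 = 50807507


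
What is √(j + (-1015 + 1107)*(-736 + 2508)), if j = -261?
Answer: √162763 ≈ 403.44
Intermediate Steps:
√(j + (-1015 + 1107)*(-736 + 2508)) = √(-261 + (-1015 + 1107)*(-736 + 2508)) = √(-261 + 92*1772) = √(-261 + 163024) = √162763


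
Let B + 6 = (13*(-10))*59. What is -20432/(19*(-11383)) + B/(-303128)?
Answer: 1963413387/16389903614 ≈ 0.11979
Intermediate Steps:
B = -7676 (B = -6 + (13*(-10))*59 = -6 - 130*59 = -6 - 7670 = -7676)
-20432/(19*(-11383)) + B/(-303128) = -20432/(19*(-11383)) - 7676/(-303128) = -20432/(-216277) - 7676*(-1/303128) = -20432*(-1/216277) + 1919/75782 = 20432/216277 + 1919/75782 = 1963413387/16389903614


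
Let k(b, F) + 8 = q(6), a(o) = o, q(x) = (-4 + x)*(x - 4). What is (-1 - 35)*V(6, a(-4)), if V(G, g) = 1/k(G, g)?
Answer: 9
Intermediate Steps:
q(x) = (-4 + x)**2 (q(x) = (-4 + x)*(-4 + x) = (-4 + x)**2)
k(b, F) = -4 (k(b, F) = -8 + (-4 + 6)**2 = -8 + 2**2 = -8 + 4 = -4)
V(G, g) = -1/4 (V(G, g) = 1/(-4) = -1/4)
(-1 - 35)*V(6, a(-4)) = (-1 - 35)*(-1/4) = -36*(-1/4) = 9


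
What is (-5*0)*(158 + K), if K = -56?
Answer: 0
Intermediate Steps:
(-5*0)*(158 + K) = (-5*0)*(158 - 56) = 0*102 = 0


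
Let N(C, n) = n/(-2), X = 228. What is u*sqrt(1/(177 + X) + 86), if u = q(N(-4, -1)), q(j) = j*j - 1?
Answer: -sqrt(174155)/60 ≈ -6.9553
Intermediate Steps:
N(C, n) = -n/2 (N(C, n) = n*(-1/2) = -n/2)
q(j) = -1 + j**2 (q(j) = j**2 - 1 = -1 + j**2)
u = -3/4 (u = -1 + (-1/2*(-1))**2 = -1 + (1/2)**2 = -1 + 1/4 = -3/4 ≈ -0.75000)
u*sqrt(1/(177 + X) + 86) = -3*sqrt(1/(177 + 228) + 86)/4 = -3*sqrt(1/405 + 86)/4 = -sqrt(174155)/60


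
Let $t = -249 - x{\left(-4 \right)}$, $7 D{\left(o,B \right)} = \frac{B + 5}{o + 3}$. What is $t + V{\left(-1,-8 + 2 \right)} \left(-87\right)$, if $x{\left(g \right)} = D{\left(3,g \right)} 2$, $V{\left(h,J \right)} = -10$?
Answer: $\frac{13040}{21} \approx 620.95$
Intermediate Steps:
$D{\left(o,B \right)} = \frac{5 + B}{7 \left(3 + o\right)}$ ($D{\left(o,B \right)} = \frac{\left(B + 5\right) \frac{1}{o + 3}}{7} = \frac{\left(5 + B\right) \frac{1}{3 + o}}{7} = \frac{\frac{1}{3 + o} \left(5 + B\right)}{7} = \frac{5 + B}{7 \left(3 + o\right)}$)
$x{\left(g \right)} = \frac{5}{21} + \frac{g}{21}$ ($x{\left(g \right)} = \frac{5 + g}{7 \left(3 + 3\right)} 2 = \frac{5 + g}{7 \cdot 6} \cdot 2 = \frac{1}{7} \cdot \frac{1}{6} \left(5 + g\right) 2 = \left(\frac{5}{42} + \frac{g}{42}\right) 2 = \frac{5}{21} + \frac{g}{21}$)
$t = - \frac{5230}{21}$ ($t = -249 - \left(\frac{5}{21} + \frac{1}{21} \left(-4\right)\right) = -249 - \left(\frac{5}{21} - \frac{4}{21}\right) = -249 - \frac{1}{21} = - \frac{5230}{21} \approx -249.05$)
$t + V{\left(-1,-8 + 2 \right)} \left(-87\right) = - \frac{5230}{21} - -870 = - \frac{5230}{21} + 870 = \frac{13040}{21}$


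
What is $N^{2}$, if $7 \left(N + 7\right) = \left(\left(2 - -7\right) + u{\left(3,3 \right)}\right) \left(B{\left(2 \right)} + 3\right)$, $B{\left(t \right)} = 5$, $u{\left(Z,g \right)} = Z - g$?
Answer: $\frac{529}{49} \approx 10.796$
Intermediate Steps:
$N = \frac{23}{7}$ ($N = -7 + \frac{\left(\left(2 - -7\right) + \left(3 - 3\right)\right) \left(5 + 3\right)}{7} = -7 + \frac{\left(\left(2 + 7\right) + \left(3 - 3\right)\right) 8}{7} = -7 + \frac{\left(9 + 0\right) 8}{7} = -7 + \frac{9 \cdot 8}{7} = -7 + \frac{1}{7} \cdot 72 = -7 + \frac{72}{7} = \frac{23}{7} \approx 3.2857$)
$N^{2} = \left(\frac{23}{7}\right)^{2} = \frac{529}{49}$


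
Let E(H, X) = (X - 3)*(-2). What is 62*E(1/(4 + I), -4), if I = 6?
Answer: 868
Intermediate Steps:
E(H, X) = 6 - 2*X (E(H, X) = (-3 + X)*(-2) = 6 - 2*X)
62*E(1/(4 + I), -4) = 62*(6 - 2*(-4)) = 62*(6 + 8) = 62*14 = 868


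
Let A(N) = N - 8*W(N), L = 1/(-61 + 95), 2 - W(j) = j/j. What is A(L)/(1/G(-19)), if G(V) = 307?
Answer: -83197/34 ≈ -2447.0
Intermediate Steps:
W(j) = 1 (W(j) = 2 - j/j = 2 - 1*1 = 2 - 1 = 1)
L = 1/34 ≈ 0.029412
A(N) = -8 + N (A(N) = N - 8*1 = N - 8 = -8 + N)
A(L)/(1/G(-19)) = (-8 + 1/34)/(1/307) = -271/(34*1/307) = -271/34*307 = -83197/34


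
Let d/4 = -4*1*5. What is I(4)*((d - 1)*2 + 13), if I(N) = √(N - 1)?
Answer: -149*√3 ≈ -258.08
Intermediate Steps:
d = -80 (d = 4*(-4*1*5) = 4*(-4*5) = 4*(-20) = -80)
I(N) = √(-1 + N)
I(4)*((d - 1)*2 + 13) = √(-1 + 4)*((-80 - 1)*2 + 13) = √3*(-81*2 + 13) = √3*(-162 + 13) = √3*(-149) = -149*√3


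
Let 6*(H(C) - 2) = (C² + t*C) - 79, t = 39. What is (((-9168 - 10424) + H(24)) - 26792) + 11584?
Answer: -207355/6 ≈ -34559.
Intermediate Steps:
H(C) = -67/6 + C²/6 + 13*C/2 (H(C) = 2 + ((C² + 39*C) - 79)/6 = 2 + (-79 + C² + 39*C)/6 = 2 + (-79/6 + C²/6 + 13*C/2) = -67/6 + C²/6 + 13*C/2)
(((-9168 - 10424) + H(24)) - 26792) + 11584 = (((-9168 - 10424) + (-67/6 + (⅙)*24² + (13/2)*24)) - 26792) + 11584 = ((-19592 + (-67/6 + (⅙)*576 + 156)) - 26792) + 11584 = ((-19592 + (-67/6 + 96 + 156)) - 26792) + 11584 = ((-19592 + 1445/6) - 26792) + 11584 = (-116107/6 - 26792) + 11584 = -276859/6 + 11584 = -207355/6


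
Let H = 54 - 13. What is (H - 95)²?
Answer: 2916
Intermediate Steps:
H = 41
(H - 95)² = (41 - 95)² = (-54)² = 2916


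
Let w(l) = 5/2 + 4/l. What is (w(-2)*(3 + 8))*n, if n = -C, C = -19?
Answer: 209/2 ≈ 104.50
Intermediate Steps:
w(l) = 5/2 + 4/l (w(l) = 5*(½) + 4/l = 5/2 + 4/l)
n = 19 (n = -1*(-19) = 19)
(w(-2)*(3 + 8))*n = ((5/2 + 4/(-2))*(3 + 8))*19 = ((5/2 + 4*(-½))*11)*19 = ((5/2 - 2)*11)*19 = ((½)*11)*19 = (11/2)*19 = 209/2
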